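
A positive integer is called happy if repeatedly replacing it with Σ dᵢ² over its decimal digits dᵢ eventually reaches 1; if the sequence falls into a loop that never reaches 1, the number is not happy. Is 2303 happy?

not happy

2303 → 22
22 → 8
8 → 64
64 → 52
52 → 29
29 → 85
85 → 89
89 → 145
145 → 42
42 → 20
20 → 4
4 → 16
16 → 37
37 → 58
58 → 89  — 89 already seen; the sequence cycles without reaching 1.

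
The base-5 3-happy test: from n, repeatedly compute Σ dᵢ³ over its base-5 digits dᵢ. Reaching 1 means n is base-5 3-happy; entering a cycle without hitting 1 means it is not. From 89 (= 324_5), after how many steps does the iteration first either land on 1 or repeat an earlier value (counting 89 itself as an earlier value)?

8

89 = (3,2,4)_5 → 3³ + 2³ + 4³ = 99
99 = (3,4,4)_5 → 3³ + 4³ + 4³ = 155
155 = (1,1,1,0)_5 → 1³ + 1³ + 1³ + 0³ = 3
3 = (3)_5 → 3³ = 27
27 = (1,0,2)_5 → 1³ + 0³ + 2³ = 9
9 = (1,4)_5 → 1³ + 4³ = 65
65 = (2,3,0)_5 → 2³ + 3³ + 0³ = 35
35 = (1,2,0)_5 → 1³ + 2³ + 0³ = 9  — 9 repeats.
That took 8 steps.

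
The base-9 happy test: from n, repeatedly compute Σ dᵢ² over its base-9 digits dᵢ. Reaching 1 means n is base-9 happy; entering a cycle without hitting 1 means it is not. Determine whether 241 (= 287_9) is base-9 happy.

241 = (2,8,7)_9 → 117
117 = (1,4,0)_9 → 17
17 = (1,8)_9 → 65
65 = (7,2)_9 → 53
53 = (5,8)_9 → 89
89 = (1,0,8)_9 → 65  — 65 already seen; the sequence cycles without reaching 1.

not base-9 happy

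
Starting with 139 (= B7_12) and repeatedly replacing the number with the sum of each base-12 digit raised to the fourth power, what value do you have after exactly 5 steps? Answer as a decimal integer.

24738

139 = (11,7)_12 → 11⁴ + 7⁴ = 17042
17042 = (9,10,4,2)_12 → 9⁴ + 10⁴ + 4⁴ + 2⁴ = 16833
16833 = (9,8,10,9)_12 → 9⁴ + 8⁴ + 10⁴ + 9⁴ = 27218
27218 = (1,3,9,0,2)_12 → 1⁴ + 3⁴ + 9⁴ + 0⁴ + 2⁴ = 6659
6659 = (3,10,2,11)_12 → 3⁴ + 10⁴ + 2⁴ + 11⁴ = 24738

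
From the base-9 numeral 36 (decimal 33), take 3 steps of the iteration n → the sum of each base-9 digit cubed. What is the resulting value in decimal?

33 = (3,6)_9 → 3³ + 6³ = 27 + 216 = 243
243 = (3,0,0)_9 → 3³ + 0³ + 0³ = 27 + 0 + 0 = 27
27 = (3,0)_9 → 3³ + 0³ = 27 + 0 = 27

27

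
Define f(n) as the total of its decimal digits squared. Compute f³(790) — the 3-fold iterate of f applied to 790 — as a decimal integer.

790 → 7² + 9² + 0² = 130
130 → 1² + 3² + 0² = 10
10 → 1² + 0² = 1

1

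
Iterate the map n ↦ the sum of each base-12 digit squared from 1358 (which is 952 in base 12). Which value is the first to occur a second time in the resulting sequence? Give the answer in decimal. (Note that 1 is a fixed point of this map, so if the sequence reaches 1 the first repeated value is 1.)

1358 = (9,5,2)_12 → 9² + 5² + 2² = 110
110 = (9,2)_12 → 9² + 2² = 85
85 = (7,1)_12 → 7² + 1² = 50
50 = (4,2)_12 → 4² + 2² = 20
20 = (1,8)_12 → 1² + 8² = 65
65 = (5,5)_12 → 5² + 5² = 50  — 50 already appeared earlier.

50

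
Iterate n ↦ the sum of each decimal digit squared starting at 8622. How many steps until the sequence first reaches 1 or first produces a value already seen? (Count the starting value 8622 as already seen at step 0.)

8622 → 8² + 6² + 2² + 2² = 64 + 36 + 4 + 4 = 108
108 → 1² + 0² + 8² = 1 + 0 + 64 = 65
65 → 6² + 5² = 36 + 25 = 61
61 → 6² + 1² = 36 + 1 = 37
37 → 3² + 7² = 9 + 49 = 58
58 → 5² + 8² = 25 + 64 = 89
89 → 8² + 9² = 64 + 81 = 145
145 → 1² + 4² + 5² = 1 + 16 + 25 = 42
42 → 4² + 2² = 16 + 4 = 20
20 → 2² + 0² = 4 + 0 = 4
4 → 4² = 16
16 → 1² + 6² = 1 + 36 = 37  — 37 repeats.
That took 12 steps.

12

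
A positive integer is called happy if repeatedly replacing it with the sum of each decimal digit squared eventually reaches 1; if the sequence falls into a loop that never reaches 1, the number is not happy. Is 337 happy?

337 → 3² + 3² + 7² = 67
67 → 6² + 7² = 85
85 → 8² + 5² = 89
89 → 8² + 9² = 145
145 → 1² + 4² + 5² = 42
42 → 4² + 2² = 20
20 → 2² + 0² = 4
4 → 4² = 16
16 → 1² + 6² = 37
37 → 3² + 7² = 58
58 → 5² + 8² = 89  — 89 already seen; the sequence cycles without reaching 1.

not happy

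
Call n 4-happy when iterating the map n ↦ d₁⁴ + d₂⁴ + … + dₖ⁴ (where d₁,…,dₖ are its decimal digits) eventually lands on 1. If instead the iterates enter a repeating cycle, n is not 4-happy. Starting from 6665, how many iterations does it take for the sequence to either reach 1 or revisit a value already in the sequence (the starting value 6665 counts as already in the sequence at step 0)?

11

6665 → 4513
4513 → 963
963 → 7938
7938 → 13139
13139 → 6725
6725 → 4338
4338 → 4514
4514 → 1138
1138 → 4179
4179 → 9219
9219 → 13139  — 13139 repeats.
That took 11 steps.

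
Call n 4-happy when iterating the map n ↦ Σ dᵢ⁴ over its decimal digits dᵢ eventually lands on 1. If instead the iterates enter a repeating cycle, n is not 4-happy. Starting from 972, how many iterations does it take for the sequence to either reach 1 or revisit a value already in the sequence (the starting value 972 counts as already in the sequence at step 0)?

972 → 9⁴ + 7⁴ + 2⁴ = 6561 + 2401 + 16 = 8978
8978 → 8⁴ + 9⁴ + 7⁴ + 8⁴ = 4096 + 6561 + 2401 + 4096 = 17154
17154 → 1⁴ + 7⁴ + 1⁴ + 5⁴ + 4⁴ = 1 + 2401 + 1 + 625 + 256 = 3284
3284 → 3⁴ + 2⁴ + 8⁴ + 4⁴ = 81 + 16 + 4096 + 256 = 4449
4449 → 4⁴ + 4⁴ + 4⁴ + 9⁴ = 256 + 256 + 256 + 6561 = 7329
7329 → 7⁴ + 3⁴ + 2⁴ + 9⁴ = 2401 + 81 + 16 + 6561 = 9059
9059 → 9⁴ + 0⁴ + 5⁴ + 9⁴ = 6561 + 0 + 625 + 6561 = 13747
13747 → 1⁴ + 3⁴ + 7⁴ + 4⁴ + 7⁴ = 1 + 81 + 2401 + 256 + 2401 = 5140
5140 → 5⁴ + 1⁴ + 4⁴ + 0⁴ = 625 + 1 + 256 + 0 = 882
882 → 8⁴ + 8⁴ + 2⁴ = 4096 + 4096 + 16 = 8208
8208 → 8⁴ + 2⁴ + 0⁴ + 8⁴ = 4096 + 16 + 0 + 4096 = 8208  — 8208 repeats.
That took 11 steps.

11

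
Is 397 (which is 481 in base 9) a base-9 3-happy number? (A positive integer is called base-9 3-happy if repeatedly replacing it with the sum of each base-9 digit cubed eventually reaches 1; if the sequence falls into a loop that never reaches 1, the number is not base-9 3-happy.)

base-9 3-happy

397 = (4,8,1)_9 → 4³ + 8³ + 1³ = 64 + 512 + 1 = 577
577 = (7,1,1)_9 → 7³ + 1³ + 1³ = 343 + 1 + 1 = 345
345 = (4,2,3)_9 → 4³ + 2³ + 3³ = 64 + 8 + 27 = 99
99 = (1,2,0)_9 → 1³ + 2³ + 0³ = 1 + 8 + 0 = 9
9 = (1,0)_9 → 1³ + 0³ = 1 + 0 = 1  — reached 1.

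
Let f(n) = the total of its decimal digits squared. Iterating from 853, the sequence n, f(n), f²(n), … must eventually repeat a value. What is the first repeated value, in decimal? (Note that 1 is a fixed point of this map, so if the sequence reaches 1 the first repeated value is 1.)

853 → 8² + 5² + 3² = 64 + 25 + 9 = 98
98 → 9² + 8² = 81 + 64 = 145
145 → 1² + 4² + 5² = 1 + 16 + 25 = 42
42 → 4² + 2² = 16 + 4 = 20
20 → 2² + 0² = 4 + 0 = 4
4 → 4² = 16
16 → 1² + 6² = 1 + 36 = 37
37 → 3² + 7² = 9 + 49 = 58
58 → 5² + 8² = 25 + 64 = 89
89 → 8² + 9² = 64 + 81 = 145  — 145 already appeared earlier.

145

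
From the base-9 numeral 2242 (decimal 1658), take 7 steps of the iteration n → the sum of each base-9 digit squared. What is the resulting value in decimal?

50

1658 = (2,2,4,2)_9 → 28
28 = (3,1)_9 → 10
10 = (1,1)_9 → 2
2 = (2)_9 → 4
4 = (4)_9 → 16
16 = (1,7)_9 → 50
50 = (5,5)_9 → 50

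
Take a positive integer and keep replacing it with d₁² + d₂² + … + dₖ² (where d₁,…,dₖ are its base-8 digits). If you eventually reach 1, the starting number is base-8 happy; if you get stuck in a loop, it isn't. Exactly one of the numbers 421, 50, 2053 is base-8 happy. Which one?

421

421: 421 → 77 → 27 → 18 → 8 → 1  — reaches 1 (base-8 happy)
50: 50 → 40 → 25 → 10 → 5 → 25  — repeats 25 (not base-8 happy)
2053: 2053 → 41 → 26 → 13 → 26  — repeats 26 (not base-8 happy)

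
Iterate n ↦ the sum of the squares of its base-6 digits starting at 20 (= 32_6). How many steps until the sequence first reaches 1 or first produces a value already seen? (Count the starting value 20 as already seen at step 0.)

20 = (3,2)_6 → 3² + 2² = 13
13 = (2,1)_6 → 2² + 1² = 5
5 = (5)_6 → 5² = 25
25 = (4,1)_6 → 4² + 1² = 17
17 = (2,5)_6 → 2² + 5² = 29
29 = (4,5)_6 → 4² + 5² = 41
41 = (1,0,5)_6 → 1² + 0² + 5² = 26
26 = (4,2)_6 → 4² + 2² = 20  — 20 repeats.
That took 8 steps.

8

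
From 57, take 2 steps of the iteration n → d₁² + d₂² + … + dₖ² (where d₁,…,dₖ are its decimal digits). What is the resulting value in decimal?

65

57 → 5² + 7² = 74
74 → 7² + 4² = 65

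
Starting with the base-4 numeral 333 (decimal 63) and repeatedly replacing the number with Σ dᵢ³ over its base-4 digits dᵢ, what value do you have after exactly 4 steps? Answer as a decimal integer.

36

63 = (3,3,3)_4 → 3³ + 3³ + 3³ = 81
81 = (1,1,0,1)_4 → 1³ + 1³ + 0³ + 1³ = 3
3 = (3)_4 → 3³ = 27
27 = (1,2,3)_4 → 1³ + 2³ + 3³ = 36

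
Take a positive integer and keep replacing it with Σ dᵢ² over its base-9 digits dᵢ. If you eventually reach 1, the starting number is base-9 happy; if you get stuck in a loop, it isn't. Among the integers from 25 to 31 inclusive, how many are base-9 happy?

1

25: 25 → 53 → 89 → 65 → 53  (repeats 53)
26: 26 → 68 → 74 → 68  (repeats 68)
27: 27 → 9 → 1  (reaches 1)
28: 28 → 10 → 2 → 4 → 16 → 50 → 50  (repeats 50)
29: 29 → 13 → 17 → 65 → 53 → 89 → 65  (repeats 65)
30: 30 → 18 → 4 → 16 → 50 → 50  (repeats 50)
31: 31 → 25 → 53 → 89 → 65 → 53  (repeats 53)
base-9 happy: 27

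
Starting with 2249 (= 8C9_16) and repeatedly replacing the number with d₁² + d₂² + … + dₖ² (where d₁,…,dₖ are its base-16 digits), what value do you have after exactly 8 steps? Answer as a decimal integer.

16

2249 = (8,12,9)_16 → 8² + 12² + 9² = 289
289 = (1,2,1)_16 → 1² + 2² + 1² = 6
6 = (6)_16 → 6² = 36
36 = (2,4)_16 → 2² + 4² = 20
20 = (1,4)_16 → 1² + 4² = 17
17 = (1,1)_16 → 1² + 1² = 2
2 = (2)_16 → 2² = 4
4 = (4)_16 → 4² = 16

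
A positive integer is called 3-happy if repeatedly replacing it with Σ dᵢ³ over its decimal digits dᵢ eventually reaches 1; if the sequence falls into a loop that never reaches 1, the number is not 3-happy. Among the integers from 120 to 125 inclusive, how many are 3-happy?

120: 120 → 9 → 729 → 1080 → 513 → 153 → 153  — not 3-happy
121: 121 → 10 → 1  — 3-happy
122: 122 → 17 → 344 → 155 → 251 → 134 → 92 → 737 → 713 → 371 → 371  — not 3-happy
123: 123 → 36 → 243 → 99 → 1458 → 702 → 351 → 153 → 153  — not 3-happy
124: 124 → 73 → 370 → 370  — not 3-happy
125: 125 → 134 → 92 → 737 → 713 → 371 → 371  — not 3-happy
3-happy: 121

1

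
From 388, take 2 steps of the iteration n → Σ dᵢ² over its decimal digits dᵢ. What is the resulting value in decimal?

388 → 3² + 8² + 8² = 137
137 → 1² + 3² + 7² = 59

59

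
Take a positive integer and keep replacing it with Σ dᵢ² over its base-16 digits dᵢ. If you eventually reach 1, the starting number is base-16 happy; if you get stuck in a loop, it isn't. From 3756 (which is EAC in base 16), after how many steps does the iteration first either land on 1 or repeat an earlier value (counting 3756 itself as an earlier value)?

13

3756 = (14,10,12)_16 → 14² + 10² + 12² = 196 + 100 + 144 = 440
440 = (1,11,8)_16 → 1² + 11² + 8² = 1 + 121 + 64 = 186
186 = (11,10)_16 → 11² + 10² = 121 + 100 = 221
221 = (13,13)_16 → 13² + 13² = 169 + 169 = 338
338 = (1,5,2)_16 → 1² + 5² + 2² = 1 + 25 + 4 = 30
30 = (1,14)_16 → 1² + 14² = 1 + 196 = 197
197 = (12,5)_16 → 12² + 5² = 144 + 25 = 169
169 = (10,9)_16 → 10² + 9² = 100 + 81 = 181
181 = (11,5)_16 → 11² + 5² = 121 + 25 = 146
146 = (9,2)_16 → 9² + 2² = 81 + 4 = 85
85 = (5,5)_16 → 5² + 5² = 25 + 25 = 50
50 = (3,2)_16 → 3² + 2² = 9 + 4 = 13
13 = (13)_16 → 13² = 169  — 169 repeats.
That took 13 steps.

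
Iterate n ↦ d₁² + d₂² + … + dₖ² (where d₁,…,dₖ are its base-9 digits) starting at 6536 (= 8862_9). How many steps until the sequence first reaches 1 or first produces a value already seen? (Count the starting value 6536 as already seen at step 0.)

9

6536 = (8,8,6,2)_9 → 8² + 8² + 6² + 2² = 64 + 64 + 36 + 4 = 168
168 = (2,0,6)_9 → 2² + 0² + 6² = 4 + 0 + 36 = 40
40 = (4,4)_9 → 4² + 4² = 16 + 16 = 32
32 = (3,5)_9 → 3² + 5² = 9 + 25 = 34
34 = (3,7)_9 → 3² + 7² = 9 + 49 = 58
58 = (6,4)_9 → 6² + 4² = 36 + 16 = 52
52 = (5,7)_9 → 5² + 7² = 25 + 49 = 74
74 = (8,2)_9 → 8² + 2² = 64 + 4 = 68
68 = (7,5)_9 → 7² + 5² = 49 + 25 = 74  — 74 repeats.
That took 9 steps.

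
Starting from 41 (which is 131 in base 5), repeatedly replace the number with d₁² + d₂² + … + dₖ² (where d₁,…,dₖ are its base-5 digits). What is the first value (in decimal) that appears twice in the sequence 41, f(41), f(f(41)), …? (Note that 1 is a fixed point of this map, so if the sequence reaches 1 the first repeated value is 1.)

1

41 = (1,3,1)_5 → 1² + 3² + 1² = 11
11 = (2,1)_5 → 2² + 1² = 5
5 = (1,0)_5 → 1² + 0² = 1  — reached the fixed point 1.
1 → 1, so 1 is the first repeated value.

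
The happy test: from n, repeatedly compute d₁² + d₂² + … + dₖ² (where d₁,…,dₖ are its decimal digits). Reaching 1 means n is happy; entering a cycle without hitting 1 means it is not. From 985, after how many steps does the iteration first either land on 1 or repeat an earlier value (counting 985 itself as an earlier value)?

14

985 → 9² + 8² + 5² = 170
170 → 1² + 7² + 0² = 50
50 → 5² + 0² = 25
25 → 2² + 5² = 29
29 → 2² + 9² = 85
85 → 8² + 5² = 89
89 → 8² + 9² = 145
145 → 1² + 4² + 5² = 42
42 → 4² + 2² = 20
20 → 2² + 0² = 4
4 → 4² = 16
16 → 1² + 6² = 37
37 → 3² + 7² = 58
58 → 5² + 8² = 89  — 89 repeats.
That took 14 steps.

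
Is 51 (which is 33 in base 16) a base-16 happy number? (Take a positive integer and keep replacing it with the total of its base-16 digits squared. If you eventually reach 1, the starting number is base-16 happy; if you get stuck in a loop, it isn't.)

51 = (3,3)_16 → 3² + 3² = 9 + 9 = 18
18 = (1,2)_16 → 1² + 2² = 1 + 4 = 5
5 = (5)_16 → 5² = 25
25 = (1,9)_16 → 1² + 9² = 1 + 81 = 82
82 = (5,2)_16 → 5² + 2² = 25 + 4 = 29
29 = (1,13)_16 → 1² + 13² = 1 + 169 = 170
170 = (10,10)_16 → 10² + 10² = 100 + 100 = 200
200 = (12,8)_16 → 12² + 8² = 144 + 64 = 208
208 = (13,0)_16 → 13² + 0² = 169 + 0 = 169
169 = (10,9)_16 → 10² + 9² = 100 + 81 = 181
181 = (11,5)_16 → 11² + 5² = 121 + 25 = 146
146 = (9,2)_16 → 9² + 2² = 81 + 4 = 85
85 = (5,5)_16 → 5² + 5² = 25 + 25 = 50
50 = (3,2)_16 → 3² + 2² = 9 + 4 = 13
13 = (13)_16 → 13² = 169  — 169 already seen; the sequence cycles without reaching 1.

not base-16 happy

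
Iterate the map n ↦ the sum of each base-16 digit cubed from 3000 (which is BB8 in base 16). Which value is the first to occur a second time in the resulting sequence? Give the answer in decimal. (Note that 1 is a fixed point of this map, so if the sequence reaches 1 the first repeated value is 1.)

72

3000 = (11,11,8)_16 → 11³ + 11³ + 8³ = 1331 + 1331 + 512 = 3174
3174 = (12,6,6)_16 → 12³ + 6³ + 6³ = 1728 + 216 + 216 = 2160
2160 = (8,7,0)_16 → 8³ + 7³ + 0³ = 512 + 343 + 0 = 855
855 = (3,5,7)_16 → 3³ + 5³ + 7³ = 27 + 125 + 343 = 495
495 = (1,14,15)_16 → 1³ + 14³ + 15³ = 1 + 2744 + 3375 = 6120
6120 = (1,7,14,8)_16 → 1³ + 7³ + 14³ + 8³ = 1 + 343 + 2744 + 512 = 3600
3600 = (14,1,0)_16 → 14³ + 1³ + 0³ = 2744 + 1 + 0 = 2745
2745 = (10,11,9)_16 → 10³ + 11³ + 9³ = 1000 + 1331 + 729 = 3060
3060 = (11,15,4)_16 → 11³ + 15³ + 4³ = 1331 + 3375 + 64 = 4770
4770 = (1,2,10,2)_16 → 1³ + 2³ + 10³ + 2³ = 1 + 8 + 1000 + 8 = 1017
1017 = (3,15,9)_16 → 3³ + 15³ + 9³ = 27 + 3375 + 729 = 4131
4131 = (1,0,2,3)_16 → 1³ + 0³ + 2³ + 3³ = 1 + 0 + 8 + 27 = 36
36 = (2,4)_16 → 2³ + 4³ = 8 + 64 = 72
72 = (4,8)_16 → 4³ + 8³ = 64 + 512 = 576
576 = (2,4,0)_16 → 2³ + 4³ + 0³ = 8 + 64 + 0 = 72  — 72 already appeared earlier.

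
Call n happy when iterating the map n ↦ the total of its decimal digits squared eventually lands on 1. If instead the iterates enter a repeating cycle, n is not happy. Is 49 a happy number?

happy

49 → 97
97 → 130
130 → 10
10 → 1  — reached 1.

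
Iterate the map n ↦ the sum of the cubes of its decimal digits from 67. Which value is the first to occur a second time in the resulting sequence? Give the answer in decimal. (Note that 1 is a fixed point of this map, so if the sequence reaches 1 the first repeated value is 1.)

370

67 → 559
559 → 979
979 → 1801
1801 → 514
514 → 190
190 → 730
730 → 370
370 → 370  — 370 already appeared earlier.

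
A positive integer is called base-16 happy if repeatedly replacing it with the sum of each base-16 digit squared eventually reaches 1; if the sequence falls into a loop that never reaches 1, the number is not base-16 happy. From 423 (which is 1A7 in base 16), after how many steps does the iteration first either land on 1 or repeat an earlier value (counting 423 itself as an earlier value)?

423 = (1,10,7)_16 → 1² + 10² + 7² = 150
150 = (9,6)_16 → 9² + 6² = 117
117 = (7,5)_16 → 7² + 5² = 74
74 = (4,10)_16 → 4² + 10² = 116
116 = (7,4)_16 → 7² + 4² = 65
65 = (4,1)_16 → 4² + 1² = 17
17 = (1,1)_16 → 1² + 1² = 2
2 = (2)_16 → 2² = 4
4 = (4)_16 → 4² = 16
16 = (1,0)_16 → 1² + 0² = 1  — reached 1.
That took 10 steps.

10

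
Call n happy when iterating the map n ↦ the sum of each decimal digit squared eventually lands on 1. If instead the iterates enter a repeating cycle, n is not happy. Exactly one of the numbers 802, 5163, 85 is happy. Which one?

802

802: 802 → 68 → 100 → 1  — reaches 1 (happy)
5163: 5163 → 71 → 50 → 25 → 29 → 85 → 89 → 145 → 42 → 20 → 4 → 16 → 37 → 58 → 89  — repeats 89 (not happy)
85: 85 → 89 → 145 → 42 → 20 → 4 → 16 → 37 → 58 → 89  — repeats 89 (not happy)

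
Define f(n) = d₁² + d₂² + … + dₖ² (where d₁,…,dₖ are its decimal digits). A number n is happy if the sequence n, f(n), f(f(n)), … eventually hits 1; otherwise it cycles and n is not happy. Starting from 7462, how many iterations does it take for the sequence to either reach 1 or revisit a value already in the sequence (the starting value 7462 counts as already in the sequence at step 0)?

12

7462 → 7² + 4² + 6² + 2² = 49 + 16 + 36 + 4 = 105
105 → 1² + 0² + 5² = 1 + 0 + 25 = 26
26 → 2² + 6² = 4 + 36 = 40
40 → 4² + 0² = 16 + 0 = 16
16 → 1² + 6² = 1 + 36 = 37
37 → 3² + 7² = 9 + 49 = 58
58 → 5² + 8² = 25 + 64 = 89
89 → 8² + 9² = 64 + 81 = 145
145 → 1² + 4² + 5² = 1 + 16 + 25 = 42
42 → 4² + 2² = 16 + 4 = 20
20 → 2² + 0² = 4 + 0 = 4
4 → 4² = 16  — 16 repeats.
That took 12 steps.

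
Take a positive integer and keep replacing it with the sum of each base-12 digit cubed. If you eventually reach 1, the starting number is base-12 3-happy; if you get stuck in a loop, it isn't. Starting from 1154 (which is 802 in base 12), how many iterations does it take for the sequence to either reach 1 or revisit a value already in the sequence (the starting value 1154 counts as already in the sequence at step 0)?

14

1154 = (8,0,2)_12 → 8³ + 0³ + 2³ = 512 + 0 + 8 = 520
520 = (3,7,4)_12 → 3³ + 7³ + 4³ = 27 + 343 + 64 = 434
434 = (3,0,2)_12 → 3³ + 0³ + 2³ = 27 + 0 + 8 = 35
35 = (2,11)_12 → 2³ + 11³ = 8 + 1331 = 1339
1339 = (9,3,7)_12 → 9³ + 3³ + 7³ = 729 + 27 + 343 = 1099
1099 = (7,7,7)_12 → 7³ + 7³ + 7³ = 343 + 343 + 343 = 1029
1029 = (7,1,9)_12 → 7³ + 1³ + 9³ = 343 + 1 + 729 = 1073
1073 = (7,5,5)_12 → 7³ + 5³ + 5³ = 343 + 125 + 125 = 593
593 = (4,1,5)_12 → 4³ + 1³ + 5³ = 64 + 1 + 125 = 190
190 = (1,3,10)_12 → 1³ + 3³ + 10³ = 1 + 27 + 1000 = 1028
1028 = (7,1,8)_12 → 7³ + 1³ + 8³ = 343 + 1 + 512 = 856
856 = (5,11,4)_12 → 5³ + 11³ + 4³ = 125 + 1331 + 64 = 1520
1520 = (10,6,8)_12 → 10³ + 6³ + 8³ = 1000 + 216 + 512 = 1728
1728 = (1,0,0,0)_12 → 1³ + 0³ + 0³ + 0³ = 1 + 0 + 0 + 0 = 1  — reached 1.
That took 14 steps.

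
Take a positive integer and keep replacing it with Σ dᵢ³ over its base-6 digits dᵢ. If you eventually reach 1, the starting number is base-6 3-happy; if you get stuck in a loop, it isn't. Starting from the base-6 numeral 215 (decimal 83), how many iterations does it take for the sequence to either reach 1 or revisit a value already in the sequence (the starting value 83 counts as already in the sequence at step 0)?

3

83 = (2,1,5)_6 → 2³ + 1³ + 5³ = 134
134 = (3,4,2)_6 → 3³ + 4³ + 2³ = 99
99 = (2,4,3)_6 → 2³ + 4³ + 3³ = 99  — 99 repeats.
That took 3 steps.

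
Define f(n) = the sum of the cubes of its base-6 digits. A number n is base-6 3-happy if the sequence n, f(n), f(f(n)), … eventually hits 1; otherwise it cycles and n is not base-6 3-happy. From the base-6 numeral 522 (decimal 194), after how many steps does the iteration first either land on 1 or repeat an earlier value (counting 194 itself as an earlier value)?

194 = (5,2,2)_6 → 141
141 = (3,5,3)_6 → 179
179 = (4,5,5)_6 → 314
314 = (1,2,4,2)_6 → 81
81 = (2,1,3)_6 → 36
36 = (1,0,0)_6 → 1  — reached 1.
That took 6 steps.

6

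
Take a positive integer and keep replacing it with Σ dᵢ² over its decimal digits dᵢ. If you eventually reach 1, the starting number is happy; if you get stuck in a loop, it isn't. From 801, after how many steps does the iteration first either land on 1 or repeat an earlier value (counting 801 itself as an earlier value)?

801 → 65
65 → 61
61 → 37
37 → 58
58 → 89
89 → 145
145 → 42
42 → 20
20 → 4
4 → 16
16 → 37  — 37 repeats.
That took 11 steps.

11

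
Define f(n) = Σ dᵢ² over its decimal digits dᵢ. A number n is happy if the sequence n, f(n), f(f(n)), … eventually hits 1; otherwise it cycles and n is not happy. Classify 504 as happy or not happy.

not happy

504 → 5² + 0² + 4² = 25 + 0 + 16 = 41
41 → 4² + 1² = 16 + 1 = 17
17 → 1² + 7² = 1 + 49 = 50
50 → 5² + 0² = 25 + 0 = 25
25 → 2² + 5² = 4 + 25 = 29
29 → 2² + 9² = 4 + 81 = 85
85 → 8² + 5² = 64 + 25 = 89
89 → 8² + 9² = 64 + 81 = 145
145 → 1² + 4² + 5² = 1 + 16 + 25 = 42
42 → 4² + 2² = 16 + 4 = 20
20 → 2² + 0² = 4 + 0 = 4
4 → 4² = 16
16 → 1² + 6² = 1 + 36 = 37
37 → 3² + 7² = 9 + 49 = 58
58 → 5² + 8² = 25 + 64 = 89  — 89 already seen; the sequence cycles without reaching 1.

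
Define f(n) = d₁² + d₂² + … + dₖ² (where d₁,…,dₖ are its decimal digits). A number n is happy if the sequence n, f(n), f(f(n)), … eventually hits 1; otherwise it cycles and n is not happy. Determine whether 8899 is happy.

8899 → 290
290 → 85
85 → 89
89 → 145
145 → 42
42 → 20
20 → 4
4 → 16
16 → 37
37 → 58
58 → 89  — 89 already seen; the sequence cycles without reaching 1.

not happy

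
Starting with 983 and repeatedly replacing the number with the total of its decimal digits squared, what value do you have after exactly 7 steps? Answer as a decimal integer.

983 → 9² + 8² + 3² = 154
154 → 1² + 5² + 4² = 42
42 → 4² + 2² = 20
20 → 2² + 0² = 4
4 → 4² = 16
16 → 1² + 6² = 37
37 → 3² + 7² = 58

58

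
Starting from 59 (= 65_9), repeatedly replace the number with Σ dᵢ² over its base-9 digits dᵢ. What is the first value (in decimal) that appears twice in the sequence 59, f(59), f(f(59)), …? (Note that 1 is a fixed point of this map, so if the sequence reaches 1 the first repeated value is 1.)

65

59 = (6,5)_9 → 6² + 5² = 61
61 = (6,7)_9 → 6² + 7² = 85
85 = (1,0,4)_9 → 1² + 0² + 4² = 17
17 = (1,8)_9 → 1² + 8² = 65
65 = (7,2)_9 → 7² + 2² = 53
53 = (5,8)_9 → 5² + 8² = 89
89 = (1,0,8)_9 → 1² + 0² + 8² = 65  — 65 already appeared earlier.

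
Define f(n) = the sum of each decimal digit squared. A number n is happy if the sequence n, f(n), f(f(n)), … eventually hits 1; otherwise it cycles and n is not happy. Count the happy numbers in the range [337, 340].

337: 337 → 67 → 85 → 89 → 145 → 42 → 20 → 4 → 16 → 37 → 58 → 89  (repeats 89)
338: 338 → 82 → 68 → 100 → 1  (reaches 1)
339: 339 → 99 → 162 → 41 → 17 → 50 → 25 → 29 → 85 → 89 → 145 → 42 → 20 → 4 → 16 → 37 → 58 → 89  (repeats 89)
340: 340 → 25 → 29 → 85 → 89 → 145 → 42 → 20 → 4 → 16 → 37 → 58 → 89  (repeats 89)
happy: 338

1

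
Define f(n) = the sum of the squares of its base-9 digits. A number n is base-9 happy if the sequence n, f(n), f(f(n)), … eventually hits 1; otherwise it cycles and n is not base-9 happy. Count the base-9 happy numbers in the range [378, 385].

378: 378 → 52 → 74 → 68 → 74  (repeats 74)
379: 379 → 53 → 89 → 65 → 53  (repeats 53)
380: 380 → 56 → 40 → 32 → 34 → 58 → 52 → 74 → 68 → 74  (repeats 74)
381: 381 → 61 → 85 → 17 → 65 → 53 → 89 → 65  (repeats 65)
382: 382 → 68 → 74 → 68  (repeats 68)
383: 383 → 77 → 89 → 65 → 53 → 89  (repeats 89)
384: 384 → 88 → 50 → 50  (repeats 50)
385: 385 → 101 → 9 → 1  (reaches 1)
base-9 happy: 385

1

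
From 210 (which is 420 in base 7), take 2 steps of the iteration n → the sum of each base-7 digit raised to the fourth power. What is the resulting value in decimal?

2002

210 = (4,2,0)_7 → 4⁴ + 2⁴ + 0⁴ = 256 + 16 + 0 = 272
272 = (5,3,6)_7 → 5⁴ + 3⁴ + 6⁴ = 625 + 81 + 1296 = 2002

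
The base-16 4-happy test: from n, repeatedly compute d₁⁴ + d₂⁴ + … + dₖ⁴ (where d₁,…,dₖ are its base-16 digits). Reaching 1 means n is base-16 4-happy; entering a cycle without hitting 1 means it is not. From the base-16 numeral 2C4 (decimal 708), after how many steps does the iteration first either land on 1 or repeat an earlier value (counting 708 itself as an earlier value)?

7

708 = (2,12,4)_16 → 2⁴ + 12⁴ + 4⁴ = 21008
21008 = (5,2,1,0)_16 → 5⁴ + 2⁴ + 1⁴ + 0⁴ = 642
642 = (2,8,2)_16 → 2⁴ + 8⁴ + 2⁴ = 4128
4128 = (1,0,2,0)_16 → 1⁴ + 0⁴ + 2⁴ + 0⁴ = 17
17 = (1,1)_16 → 1⁴ + 1⁴ = 2
2 = (2)_16 → 2⁴ = 16
16 = (1,0)_16 → 1⁴ + 0⁴ = 1  — reached 1.
That took 7 steps.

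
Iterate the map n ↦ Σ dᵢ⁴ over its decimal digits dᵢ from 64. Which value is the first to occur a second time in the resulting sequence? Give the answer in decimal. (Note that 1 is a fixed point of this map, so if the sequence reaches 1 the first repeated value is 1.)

8208

64 → 6⁴ + 4⁴ = 1296 + 256 = 1552
1552 → 1⁴ + 5⁴ + 5⁴ + 2⁴ = 1 + 625 + 625 + 16 = 1267
1267 → 1⁴ + 2⁴ + 6⁴ + 7⁴ = 1 + 16 + 1296 + 2401 = 3714
3714 → 3⁴ + 7⁴ + 1⁴ + 4⁴ = 81 + 2401 + 1 + 256 = 2739
2739 → 2⁴ + 7⁴ + 3⁴ + 9⁴ = 16 + 2401 + 81 + 6561 = 9059
9059 → 9⁴ + 0⁴ + 5⁴ + 9⁴ = 6561 + 0 + 625 + 6561 = 13747
13747 → 1⁴ + 3⁴ + 7⁴ + 4⁴ + 7⁴ = 1 + 81 + 2401 + 256 + 2401 = 5140
5140 → 5⁴ + 1⁴ + 4⁴ + 0⁴ = 625 + 1 + 256 + 0 = 882
882 → 8⁴ + 8⁴ + 2⁴ = 4096 + 4096 + 16 = 8208
8208 → 8⁴ + 2⁴ + 0⁴ + 8⁴ = 4096 + 16 + 0 + 4096 = 8208  — 8208 already appeared earlier.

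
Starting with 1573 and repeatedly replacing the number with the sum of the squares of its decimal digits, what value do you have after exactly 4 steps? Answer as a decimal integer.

52

1573 → 84
84 → 80
80 → 64
64 → 52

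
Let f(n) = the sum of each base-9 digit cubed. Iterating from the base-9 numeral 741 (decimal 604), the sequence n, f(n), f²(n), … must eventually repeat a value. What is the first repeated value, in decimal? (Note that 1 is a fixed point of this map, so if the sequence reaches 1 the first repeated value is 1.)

152

604 = (7,4,1)_9 → 7³ + 4³ + 1³ = 408
408 = (5,0,3)_9 → 5³ + 0³ + 3³ = 152
152 = (1,7,8)_9 → 1³ + 7³ + 8³ = 856
856 = (1,1,5,1)_9 → 1³ + 1³ + 5³ + 1³ = 128
128 = (1,5,2)_9 → 1³ + 5³ + 2³ = 134
134 = (1,5,8)_9 → 1³ + 5³ + 8³ = 638
638 = (7,7,8)_9 → 7³ + 7³ + 8³ = 1198
1198 = (1,5,7,1)_9 → 1³ + 5³ + 7³ + 1³ = 470
470 = (5,7,2)_9 → 5³ + 7³ + 2³ = 476
476 = (5,7,8)_9 → 5³ + 7³ + 8³ = 980
980 = (1,3,0,8)_9 → 1³ + 3³ + 0³ + 8³ = 540
540 = (6,6,0)_9 → 6³ + 6³ + 0³ = 432
432 = (5,3,0)_9 → 5³ + 3³ + 0³ = 152  — 152 already appeared earlier.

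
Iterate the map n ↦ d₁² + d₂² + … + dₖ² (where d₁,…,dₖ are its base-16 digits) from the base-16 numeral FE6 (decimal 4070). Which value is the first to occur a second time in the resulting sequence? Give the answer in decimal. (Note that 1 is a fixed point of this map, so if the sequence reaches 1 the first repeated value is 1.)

4070 = (15,14,6)_16 → 15² + 14² + 6² = 457
457 = (1,12,9)_16 → 1² + 12² + 9² = 226
226 = (14,2)_16 → 14² + 2² = 200
200 = (12,8)_16 → 12² + 8² = 208
208 = (13,0)_16 → 13² + 0² = 169
169 = (10,9)_16 → 10² + 9² = 181
181 = (11,5)_16 → 11² + 5² = 146
146 = (9,2)_16 → 9² + 2² = 85
85 = (5,5)_16 → 5² + 5² = 50
50 = (3,2)_16 → 3² + 2² = 13
13 = (13)_16 → 13² = 169  — 169 already appeared earlier.

169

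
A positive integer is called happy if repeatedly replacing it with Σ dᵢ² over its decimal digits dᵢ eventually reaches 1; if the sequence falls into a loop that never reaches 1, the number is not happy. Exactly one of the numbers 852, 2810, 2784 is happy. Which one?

2784

852: 852 → 93 → 90 → 81 → 65 → 61 → 37 → 58 → 89 → 145 → 42 → 20 → 4 → 16 → 37  — repeats 37 (not happy)
2810: 2810 → 69 → 117 → 51 → 26 → 40 → 16 → 37 → 58 → 89 → 145 → 42 → 20 → 4 → 16  — repeats 16 (not happy)
2784: 2784 → 133 → 19 → 82 → 68 → 100 → 1  — reaches 1 (happy)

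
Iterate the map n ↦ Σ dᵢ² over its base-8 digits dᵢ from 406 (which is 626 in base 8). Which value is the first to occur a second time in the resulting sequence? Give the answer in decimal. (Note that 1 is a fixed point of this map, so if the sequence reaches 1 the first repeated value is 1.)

1

406 = (6,2,6)_8 → 6² + 2² + 6² = 76
76 = (1,1,4)_8 → 1² + 1² + 4² = 18
18 = (2,2)_8 → 2² + 2² = 8
8 = (1,0)_8 → 1² + 0² = 1  — reached the fixed point 1.
1 → 1, so 1 is the first repeated value.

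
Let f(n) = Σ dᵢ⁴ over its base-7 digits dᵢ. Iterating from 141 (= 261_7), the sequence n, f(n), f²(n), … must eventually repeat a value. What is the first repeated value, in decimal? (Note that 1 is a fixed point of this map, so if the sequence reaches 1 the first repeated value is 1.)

141 = (2,6,1)_7 → 2⁴ + 6⁴ + 1⁴ = 1313
1313 = (3,5,5,4)_7 → 3⁴ + 5⁴ + 5⁴ + 4⁴ = 1587
1587 = (4,4,2,5)_7 → 4⁴ + 4⁴ + 2⁴ + 5⁴ = 1153
1153 = (3,2,3,5)_7 → 3⁴ + 2⁴ + 3⁴ + 5⁴ = 803
803 = (2,2,2,5)_7 → 2⁴ + 2⁴ + 2⁴ + 5⁴ = 673
673 = (1,6,5,1)_7 → 1⁴ + 6⁴ + 5⁴ + 1⁴ = 1923
1923 = (5,4,1,5)_7 → 5⁴ + 4⁴ + 1⁴ + 5⁴ = 1507
1507 = (4,2,5,2)_7 → 4⁴ + 2⁴ + 5⁴ + 2⁴ = 913
913 = (2,4,4,3)_7 → 2⁴ + 4⁴ + 4⁴ + 3⁴ = 609
609 = (1,5,3,0)_7 → 1⁴ + 5⁴ + 3⁴ + 0⁴ = 707
707 = (2,0,3,0)_7 → 2⁴ + 0⁴ + 3⁴ + 0⁴ = 97
97 = (1,6,6)_7 → 1⁴ + 6⁴ + 6⁴ = 2593
2593 = (1,0,3,6,3)_7 → 1⁴ + 0⁴ + 3⁴ + 6⁴ + 3⁴ = 1459
1459 = (4,1,5,3)_7 → 4⁴ + 1⁴ + 5⁴ + 3⁴ = 963
963 = (2,5,4,4)_7 → 2⁴ + 5⁴ + 4⁴ + 4⁴ = 1153  — 1153 already appeared earlier.

1153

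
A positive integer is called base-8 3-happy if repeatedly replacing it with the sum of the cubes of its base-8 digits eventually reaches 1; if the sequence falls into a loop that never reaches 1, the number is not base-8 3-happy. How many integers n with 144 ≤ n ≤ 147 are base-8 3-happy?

2

144: 144 → 16 → 8 → 1  — base-8 3-happy
145: 145 → 17 → 9 → 2 → 8 → 1  — base-8 3-happy
146: 146 → 24 → 27 → 54 → 432 → 432  — not base-8 3-happy
147: 147 → 43 → 152 → 35 → 91 → 55 → 559 → 469 → 476 → 434 → 440 → 559  — not base-8 3-happy
base-8 3-happy: 144, 145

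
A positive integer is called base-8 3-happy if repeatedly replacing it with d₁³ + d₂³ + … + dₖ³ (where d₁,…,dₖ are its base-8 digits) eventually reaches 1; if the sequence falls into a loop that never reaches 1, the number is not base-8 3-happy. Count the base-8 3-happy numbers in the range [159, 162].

159: 159 → 378 → 476 → 434 → 440 → 559 → 469 → 476  — not base-8 3-happy
160: 160 → 72 → 2 → 8 → 1  — base-8 3-happy
161: 161 → 73 → 3 → 27 → 54 → 432 → 432  — not base-8 3-happy
162: 162 → 80 → 9 → 2 → 8 → 1  — base-8 3-happy
base-8 3-happy: 160, 162

2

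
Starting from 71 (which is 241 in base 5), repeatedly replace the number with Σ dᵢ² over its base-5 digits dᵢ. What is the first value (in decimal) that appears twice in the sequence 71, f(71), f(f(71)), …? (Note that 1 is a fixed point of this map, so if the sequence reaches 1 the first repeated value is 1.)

13

71 = (2,4,1)_5 → 2² + 4² + 1² = 4 + 16 + 1 = 21
21 = (4,1)_5 → 4² + 1² = 16 + 1 = 17
17 = (3,2)_5 → 3² + 2² = 9 + 4 = 13
13 = (2,3)_5 → 2² + 3² = 4 + 9 = 13  — 13 already appeared earlier.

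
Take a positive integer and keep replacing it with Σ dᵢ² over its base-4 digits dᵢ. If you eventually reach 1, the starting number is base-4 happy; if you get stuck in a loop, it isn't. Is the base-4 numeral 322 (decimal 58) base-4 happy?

58 = (3,2,2)_4 → 3² + 2² + 2² = 17
17 = (1,0,1)_4 → 1² + 0² + 1² = 2
2 = (2)_4 → 2² = 4
4 = (1,0)_4 → 1² + 0² = 1  — reached 1.

base-4 happy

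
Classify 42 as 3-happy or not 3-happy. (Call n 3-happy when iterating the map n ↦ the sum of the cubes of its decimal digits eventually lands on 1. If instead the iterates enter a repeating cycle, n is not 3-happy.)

42 → 4³ + 2³ = 64 + 8 = 72
72 → 7³ + 2³ = 343 + 8 = 351
351 → 3³ + 5³ + 1³ = 27 + 125 + 1 = 153
153 → 1³ + 5³ + 3³ = 1 + 125 + 27 = 153  — 153 already seen; the sequence cycles without reaching 1.

not 3-happy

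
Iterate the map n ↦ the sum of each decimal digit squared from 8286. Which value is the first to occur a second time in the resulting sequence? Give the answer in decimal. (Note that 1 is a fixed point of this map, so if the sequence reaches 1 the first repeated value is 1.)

8286 → 8² + 2² + 8² + 6² = 168
168 → 1² + 6² + 8² = 101
101 → 1² + 0² + 1² = 2
2 → 2² = 4
4 → 4² = 16
16 → 1² + 6² = 37
37 → 3² + 7² = 58
58 → 5² + 8² = 89
89 → 8² + 9² = 145
145 → 1² + 4² + 5² = 42
42 → 4² + 2² = 20
20 → 2² + 0² = 4  — 4 already appeared earlier.

4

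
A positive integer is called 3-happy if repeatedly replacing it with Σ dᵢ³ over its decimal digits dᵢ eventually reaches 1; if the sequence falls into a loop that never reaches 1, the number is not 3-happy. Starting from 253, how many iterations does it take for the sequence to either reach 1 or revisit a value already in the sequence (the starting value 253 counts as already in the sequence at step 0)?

253 → 160
160 → 217
217 → 352
352 → 160  — 160 repeats.
That took 4 steps.

4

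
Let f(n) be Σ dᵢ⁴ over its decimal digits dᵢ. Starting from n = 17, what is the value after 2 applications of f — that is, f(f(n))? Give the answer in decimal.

17 → 1⁴ + 7⁴ = 1 + 2401 = 2402
2402 → 2⁴ + 4⁴ + 0⁴ + 2⁴ = 16 + 256 + 0 + 16 = 288

288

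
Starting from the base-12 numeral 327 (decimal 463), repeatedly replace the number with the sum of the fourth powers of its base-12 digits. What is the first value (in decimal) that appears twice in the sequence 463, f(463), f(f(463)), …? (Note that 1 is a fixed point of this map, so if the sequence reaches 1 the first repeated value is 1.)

11312

463 = (3,2,7)_12 → 3⁴ + 2⁴ + 7⁴ = 2498
2498 = (1,5,4,2)_12 → 1⁴ + 5⁴ + 4⁴ + 2⁴ = 898
898 = (6,2,10)_12 → 6⁴ + 2⁴ + 10⁴ = 11312
11312 = (6,6,6,8)_12 → 6⁴ + 6⁴ + 6⁴ + 8⁴ = 7984
7984 = (4,7,5,4)_12 → 4⁴ + 7⁴ + 5⁴ + 4⁴ = 3538
3538 = (2,0,6,10)_12 → 2⁴ + 0⁴ + 6⁴ + 10⁴ = 11312  — 11312 already appeared earlier.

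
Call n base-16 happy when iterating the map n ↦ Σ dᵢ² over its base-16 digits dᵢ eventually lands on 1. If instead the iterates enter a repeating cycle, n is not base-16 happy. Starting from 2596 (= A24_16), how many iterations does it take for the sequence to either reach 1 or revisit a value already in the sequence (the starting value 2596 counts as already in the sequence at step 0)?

2596 = (10,2,4)_16 → 10² + 2² + 4² = 100 + 4 + 16 = 120
120 = (7,8)_16 → 7² + 8² = 49 + 64 = 113
113 = (7,1)_16 → 7² + 1² = 49 + 1 = 50
50 = (3,2)_16 → 3² + 2² = 9 + 4 = 13
13 = (13)_16 → 13² = 169
169 = (10,9)_16 → 10² + 9² = 100 + 81 = 181
181 = (11,5)_16 → 11² + 5² = 121 + 25 = 146
146 = (9,2)_16 → 9² + 2² = 81 + 4 = 85
85 = (5,5)_16 → 5² + 5² = 25 + 25 = 50  — 50 repeats.
That took 9 steps.

9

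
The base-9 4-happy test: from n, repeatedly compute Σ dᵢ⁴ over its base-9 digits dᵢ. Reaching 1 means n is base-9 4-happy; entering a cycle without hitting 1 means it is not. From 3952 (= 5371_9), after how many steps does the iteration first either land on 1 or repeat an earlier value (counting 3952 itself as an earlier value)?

12

3952 = (5,3,7,1)_9 → 5⁴ + 3⁴ + 7⁴ + 1⁴ = 3108
3108 = (4,2,3,3)_9 → 4⁴ + 2⁴ + 3⁴ + 3⁴ = 434
434 = (5,3,2)_9 → 5⁴ + 3⁴ + 2⁴ = 722
722 = (8,8,2)_9 → 8⁴ + 8⁴ + 2⁴ = 8208
8208 = (1,2,2,3,0)_9 → 1⁴ + 2⁴ + 2⁴ + 3⁴ + 0⁴ = 114
114 = (1,3,6)_9 → 1⁴ + 3⁴ + 6⁴ = 1378
1378 = (1,8,0,1)_9 → 1⁴ + 8⁴ + 0⁴ + 1⁴ = 4098
4098 = (5,5,5,3)_9 → 5⁴ + 5⁴ + 5⁴ + 3⁴ = 1956
1956 = (2,6,1,3)_9 → 2⁴ + 6⁴ + 1⁴ + 3⁴ = 1394
1394 = (1,8,1,8)_9 → 1⁴ + 8⁴ + 1⁴ + 8⁴ = 8194
8194 = (1,2,2,1,4)_9 → 1⁴ + 2⁴ + 2⁴ + 1⁴ + 4⁴ = 290
290 = (3,5,2)_9 → 3⁴ + 5⁴ + 2⁴ = 722  — 722 repeats.
That took 12 steps.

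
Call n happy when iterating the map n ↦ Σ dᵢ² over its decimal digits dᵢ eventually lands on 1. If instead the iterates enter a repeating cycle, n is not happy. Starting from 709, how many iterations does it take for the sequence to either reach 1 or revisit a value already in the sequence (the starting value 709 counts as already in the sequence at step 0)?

3

709 → 7² + 0² + 9² = 49 + 0 + 81 = 130
130 → 1² + 3² + 0² = 1 + 9 + 0 = 10
10 → 1² + 0² = 1 + 0 = 1  — reached 1.
That took 3 steps.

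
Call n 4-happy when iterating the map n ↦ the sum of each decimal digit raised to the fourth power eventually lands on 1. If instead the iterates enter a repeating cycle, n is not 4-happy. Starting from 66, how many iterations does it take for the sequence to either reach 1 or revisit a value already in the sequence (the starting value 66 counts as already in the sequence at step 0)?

66 → 6⁴ + 6⁴ = 1296 + 1296 = 2592
2592 → 2⁴ + 5⁴ + 9⁴ + 2⁴ = 16 + 625 + 6561 + 16 = 7218
7218 → 7⁴ + 2⁴ + 1⁴ + 8⁴ = 2401 + 16 + 1 + 4096 = 6514
6514 → 6⁴ + 5⁴ + 1⁴ + 4⁴ = 1296 + 625 + 1 + 256 = 2178
2178 → 2⁴ + 1⁴ + 7⁴ + 8⁴ = 16 + 1 + 2401 + 4096 = 6514  — 6514 repeats.
That took 5 steps.

5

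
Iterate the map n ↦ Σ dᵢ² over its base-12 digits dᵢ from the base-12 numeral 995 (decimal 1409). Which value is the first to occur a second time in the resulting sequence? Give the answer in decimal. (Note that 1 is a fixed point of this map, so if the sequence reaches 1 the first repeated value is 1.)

1409 = (9,9,5)_12 → 187
187 = (1,3,7)_12 → 59
59 = (4,11)_12 → 137
137 = (11,5)_12 → 146
146 = (1,0,2)_12 → 5
5 = (5)_12 → 25
25 = (2,1)_12 → 5  — 5 already appeared earlier.

5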